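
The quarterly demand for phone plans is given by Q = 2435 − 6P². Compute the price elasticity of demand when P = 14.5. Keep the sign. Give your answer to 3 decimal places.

-2.150

At P = 14.5, Q = 1173.500.
dQ/dP = −12P = -174.
ε = (dQ/dP)(P/Q) = (-174)(14.5/1173.500).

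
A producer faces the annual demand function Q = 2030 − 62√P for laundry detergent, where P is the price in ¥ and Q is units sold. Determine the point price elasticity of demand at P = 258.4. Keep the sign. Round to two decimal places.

At P = 258.4, Q = 1033.361.
dQ/dP = −62/(2√P) = -1.928.
ε = (dQ/dP)(P/Q) = (-1.928)(258.4/1033.361).

-0.48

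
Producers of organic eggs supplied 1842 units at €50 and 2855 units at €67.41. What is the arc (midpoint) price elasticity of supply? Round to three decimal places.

ΔQ = 2855 − 1842 = 1013; ΔP = 67.41 − 50 = 17.41.
Midpoints: P̄ = 58.70, Q̄ = 2348.5.
ε_s = (ΔQ/ΔP)(P̄/Q̄) = (1013/17.41)(58.70/2348.5).

1.454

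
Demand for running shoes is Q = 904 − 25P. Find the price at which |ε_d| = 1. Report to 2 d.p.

18.08

For linear demand Q = a − bP, ε = −bP/(a − bP). |ε| = 1 when bP = a − bP, i.e. P = a/(2b).
P = 904/(2·25) = 904/50 = 18.0800.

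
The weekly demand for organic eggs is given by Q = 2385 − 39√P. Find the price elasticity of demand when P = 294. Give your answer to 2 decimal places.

-0.19

At P = 294, Q = 1716.289.
dQ/dP = −39/(2√P) = -1.137.
ε = (dQ/dP)(P/Q) = (-1.137)(294/1716.289).
|ε| < 1, so demand is inelastic at this price.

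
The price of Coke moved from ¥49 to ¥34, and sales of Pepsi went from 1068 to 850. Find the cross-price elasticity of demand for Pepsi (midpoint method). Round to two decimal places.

ΔQ_x = 850 − 1068 = -218; ΔP_y = 34 − 49 = -15.
Midpoints: P̄_y = 41.50, Q̄_x = 959.0.
ε_xy = (ΔQ_x/ΔP_y)(P̄_y/Q̄_x) = (-218/-15)(41.50/959.0).
ε_xy > 0, so the goods are substitutes.

0.63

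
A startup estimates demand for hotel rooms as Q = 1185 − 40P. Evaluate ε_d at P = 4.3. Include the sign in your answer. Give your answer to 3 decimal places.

At P = 4.3, Q = 1013.
dQ/dP = −40.
ε = (dQ/dP)(P/Q) = (-40)(4.3/1013).
|ε| < 1, so demand is inelastic at this price.

-0.170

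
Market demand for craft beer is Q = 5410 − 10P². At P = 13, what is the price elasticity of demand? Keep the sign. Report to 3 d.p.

At P = 13, Q = 3720.
dQ/dP = −20P = -260.
ε = (dQ/dP)(P/Q) = (-260)(13/3720).

-0.909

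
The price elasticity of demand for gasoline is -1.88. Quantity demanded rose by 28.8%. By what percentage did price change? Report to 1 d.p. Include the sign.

%ΔP ≈ %ΔQ / ε = (28.8%)/(-1.88) = -15.32%.

-15.3%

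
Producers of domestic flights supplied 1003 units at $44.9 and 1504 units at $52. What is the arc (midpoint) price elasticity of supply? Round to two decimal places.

ΔQ = 1504 − 1003 = 501; ΔP = 52 − 44.9 = 7.1.
Midpoints: P̄ = 48.45, Q̄ = 1253.5.
ε_s = (ΔQ/ΔP)(P̄/Q̄) = (501/7.1)(48.45/1253.5).

2.73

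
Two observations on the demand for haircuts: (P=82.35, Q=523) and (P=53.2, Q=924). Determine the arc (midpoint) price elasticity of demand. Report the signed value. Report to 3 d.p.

ΔQ = 924 − 523 = 401; ΔP = 53.2 − 82.35 = -29.15.
Midpoints: P̄ = 67.78, Q̄ = 723.5.
ε = (ΔQ/ΔP)(P̄/Q̄) = (401/-29.15)(67.78/723.5).

-1.289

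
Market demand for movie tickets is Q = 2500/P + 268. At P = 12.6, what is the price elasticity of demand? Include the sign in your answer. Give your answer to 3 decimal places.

-0.425

At P = 12.6, Q = 466.413.
dQ/dP = −2500/P² = -15.747.
ε = (dQ/dP)(P/Q) = (-15.747)(12.6/466.413).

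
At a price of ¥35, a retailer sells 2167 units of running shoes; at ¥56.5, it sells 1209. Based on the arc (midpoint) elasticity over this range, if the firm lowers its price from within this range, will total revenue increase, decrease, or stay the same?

increase

Arc ε = (-958/21.5)(45.75/1688.0) ≈ -1.208.
|ε| = 1.21 > 1, so demand is elastic. A price cut therefore raises total revenue.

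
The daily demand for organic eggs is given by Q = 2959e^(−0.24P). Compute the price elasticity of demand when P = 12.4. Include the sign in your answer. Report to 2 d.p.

-2.98

At P = 12.4, Q = 150.898.
dQ/dP = −0.24·2959e^(−0.24P) = −0.24Q = -36.216.
ε = (dQ/dP)(P/Q) = (-36.216)(12.4/150.898).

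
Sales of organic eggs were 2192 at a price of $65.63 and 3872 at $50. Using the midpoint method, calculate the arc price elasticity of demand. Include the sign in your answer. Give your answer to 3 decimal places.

ΔQ = 3872 − 2192 = 1680; ΔP = 50 − 65.63 = -15.63.
Midpoints: P̄ = 57.81, Q̄ = 3032.0.
ε = (ΔQ/ΔP)(P̄/Q̄) = (1680/-15.63)(57.81/3032.0).

-2.050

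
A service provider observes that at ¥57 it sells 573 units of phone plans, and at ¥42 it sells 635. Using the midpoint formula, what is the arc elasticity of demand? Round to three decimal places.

-0.339

ΔQ = 635 − 573 = 62; ΔP = 42 − 57 = -15.
Midpoints: P̄ = 49.50, Q̄ = 604.0.
ε = (ΔQ/ΔP)(P̄/Q̄) = (62/-15)(49.50/604.0).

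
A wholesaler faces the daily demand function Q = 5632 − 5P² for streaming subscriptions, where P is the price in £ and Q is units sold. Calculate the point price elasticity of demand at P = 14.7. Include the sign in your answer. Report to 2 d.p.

-0.47

At P = 14.7, Q = 4551.550.
dQ/dP = −10P = -147.
ε = (dQ/dP)(P/Q) = (-147)(14.7/4551.550).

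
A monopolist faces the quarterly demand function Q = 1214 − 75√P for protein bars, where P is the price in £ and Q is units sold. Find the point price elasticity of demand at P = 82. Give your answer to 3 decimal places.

-0.635

At P = 82, Q = 534.846.
dQ/dP = −75/(2√P) = -4.141.
ε = (dQ/dP)(P/Q) = (-4.141)(82/534.846).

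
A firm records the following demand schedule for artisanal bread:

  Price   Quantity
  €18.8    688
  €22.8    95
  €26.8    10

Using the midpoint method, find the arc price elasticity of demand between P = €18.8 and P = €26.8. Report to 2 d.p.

-5.54

At P = 18.8, Q = 688; at P = 26.8, Q = 10.
ΔQ = -678, ΔP = 8.0. Midpoints: P̄ = 22.80, Q̄ = 349.0.
ε = (ΔQ/ΔP)(P̄/Q̄) = (-678/8.0)(22.80/349.0).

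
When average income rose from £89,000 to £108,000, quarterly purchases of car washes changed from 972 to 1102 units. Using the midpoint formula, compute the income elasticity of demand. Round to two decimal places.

0.65

ΔQ = 130, ΔI = 19000. Midpoints: Ī = 98,500, Q̄ = 1037.0.
ε_I = (ΔQ/ΔI)(Ī/Q̄) = (130/19000)(98500/1037.0).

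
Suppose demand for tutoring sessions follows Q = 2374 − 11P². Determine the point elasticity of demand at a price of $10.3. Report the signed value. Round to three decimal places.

-1.934

At P = 10.3, Q = 1207.010.
dQ/dP = −22P = -226.600.
ε = (dQ/dP)(P/Q) = (-226.600)(10.3/1207.010).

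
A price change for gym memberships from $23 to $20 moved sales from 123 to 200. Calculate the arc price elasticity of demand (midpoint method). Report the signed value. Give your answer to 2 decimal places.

-3.42

ΔQ = 200 − 123 = 77; ΔP = 20 − 23 = -3.
Midpoints: P̄ = 21.50, Q̄ = 161.5.
ε = (ΔQ/ΔP)(P̄/Q̄) = (77/-3)(21.50/161.5).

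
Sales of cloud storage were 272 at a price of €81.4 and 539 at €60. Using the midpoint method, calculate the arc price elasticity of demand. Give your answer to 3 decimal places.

-2.175

ΔQ = 539 − 272 = 267; ΔP = 60 − 81.4 = -21.4.
Midpoints: P̄ = 70.70, Q̄ = 405.5.
ε = (ΔQ/ΔP)(P̄/Q̄) = (267/-21.4)(70.70/405.5).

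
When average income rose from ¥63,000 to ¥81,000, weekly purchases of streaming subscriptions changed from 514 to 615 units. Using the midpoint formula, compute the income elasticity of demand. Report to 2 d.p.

0.72

ΔQ = 101, ΔI = 18000. Midpoints: Ī = 72,000, Q̄ = 564.5.
ε_I = (ΔQ/ΔI)(Ī/Q̄) = (101/18000)(72000/564.5).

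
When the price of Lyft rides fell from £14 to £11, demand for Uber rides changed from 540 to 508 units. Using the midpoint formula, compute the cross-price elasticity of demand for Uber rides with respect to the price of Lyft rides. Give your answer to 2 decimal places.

ΔQ_x = 508 − 540 = -32; ΔP_y = 11 − 14 = -3.
Midpoints: P̄_y = 12.50, Q̄_x = 524.0.
ε_xy = (ΔQ_x/ΔP_y)(P̄_y/Q̄_x) = (-32/-3)(12.50/524.0).

0.25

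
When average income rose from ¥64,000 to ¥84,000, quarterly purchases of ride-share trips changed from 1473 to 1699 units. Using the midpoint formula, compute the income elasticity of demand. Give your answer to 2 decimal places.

ΔQ = 226, ΔI = 20000. Midpoints: Ī = 74,000, Q̄ = 1586.0.
ε_I = (ΔQ/ΔI)(Ī/Q̄) = (226/20000)(74000/1586.0).

0.53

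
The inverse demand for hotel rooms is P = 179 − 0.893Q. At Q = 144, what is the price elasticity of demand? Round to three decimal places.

At Q = 144, P = 179 − 0.893(144) = 50.41.
dP/dQ = −0.893, so dQ/dP = 1/(−0.893) = -1.120.
ε = (dQ/dP)(P/Q) = (-1.120)(50.41/144).

-0.392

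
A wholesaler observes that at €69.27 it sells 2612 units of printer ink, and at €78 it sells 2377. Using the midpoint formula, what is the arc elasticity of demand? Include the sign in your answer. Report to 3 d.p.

ΔQ = 2377 − 2612 = -235; ΔP = 78 − 69.27 = 8.73.
Midpoints: P̄ = 73.63, Q̄ = 2494.5.
ε = (ΔQ/ΔP)(P̄/Q̄) = (-235/8.73)(73.63/2494.5).

-0.795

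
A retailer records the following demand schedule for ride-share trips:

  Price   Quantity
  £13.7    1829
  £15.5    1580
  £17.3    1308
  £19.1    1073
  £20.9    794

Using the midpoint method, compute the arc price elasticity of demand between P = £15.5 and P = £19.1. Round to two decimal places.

-1.84

At P = 15.5, Q = 1580; at P = 19.1, Q = 1073.
ΔQ = -507, ΔP = 3.6. Midpoints: P̄ = 17.30, Q̄ = 1326.5.
ε = (ΔQ/ΔP)(P̄/Q̄) = (-507/3.6)(17.30/1326.5).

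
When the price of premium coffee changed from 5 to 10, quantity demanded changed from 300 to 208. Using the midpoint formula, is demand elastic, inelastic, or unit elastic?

inelastic

Arc ε ≈ -0.543.
|ε| = 0.54 < 1.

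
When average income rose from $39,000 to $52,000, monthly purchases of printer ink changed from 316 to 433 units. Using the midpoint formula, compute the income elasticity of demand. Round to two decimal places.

1.09

ΔQ = 117, ΔI = 13000. Midpoints: Ī = 45,500, Q̄ = 374.5.
ε_I = (ΔQ/ΔI)(Ī/Q̄) = (117/13000)(45500/374.5).
ε_I > 0, so the good is normal.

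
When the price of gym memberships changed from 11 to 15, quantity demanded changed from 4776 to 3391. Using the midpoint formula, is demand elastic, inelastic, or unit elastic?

elastic

Arc ε ≈ -1.102.
|ε| = 1.10 > 1.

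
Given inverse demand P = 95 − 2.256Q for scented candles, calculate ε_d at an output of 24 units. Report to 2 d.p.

At Q = 24, P = 95 − 2.256(24) = 40.86.
dP/dQ = −2.256, so dQ/dP = 1/(−2.256) = -0.443.
ε = (dQ/dP)(P/Q) = (-0.443)(40.86/24).

-0.75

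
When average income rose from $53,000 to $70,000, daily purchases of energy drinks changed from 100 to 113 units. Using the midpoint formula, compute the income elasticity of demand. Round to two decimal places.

0.44

ΔQ = 13, ΔI = 17000. Midpoints: Ī = 61,500, Q̄ = 106.5.
ε_I = (ΔQ/ΔI)(Ī/Q̄) = (13/17000)(61500/106.5).
ε_I > 0, so the good is normal.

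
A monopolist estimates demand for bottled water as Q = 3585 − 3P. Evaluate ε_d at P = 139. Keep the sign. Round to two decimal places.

-0.13

At P = 139, Q = 3168.
dQ/dP = −3.
ε = (dQ/dP)(P/Q) = (-3)(139/3168).
|ε| < 1, so demand is inelastic at this price.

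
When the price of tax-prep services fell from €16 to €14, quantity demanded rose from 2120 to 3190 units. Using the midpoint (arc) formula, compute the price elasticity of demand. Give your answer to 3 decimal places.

ΔQ = 3190 − 2120 = 1070; ΔP = 14 − 16 = -2.
Midpoints: P̄ = 15.00, Q̄ = 2655.0.
ε = (ΔQ/ΔP)(P̄/Q̄) = (1070/-2)(15.00/2655.0).

-3.023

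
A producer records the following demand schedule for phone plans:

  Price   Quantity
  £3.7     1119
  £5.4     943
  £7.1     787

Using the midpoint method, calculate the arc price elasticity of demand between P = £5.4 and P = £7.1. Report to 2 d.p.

-0.66

At P = 5.4, Q = 943; at P = 7.1, Q = 787.
ΔQ = -156, ΔP = 1.7. Midpoints: P̄ = 6.25, Q̄ = 865.0.
ε = (ΔQ/ΔP)(P̄/Q̄) = (-156/1.7)(6.25/865.0).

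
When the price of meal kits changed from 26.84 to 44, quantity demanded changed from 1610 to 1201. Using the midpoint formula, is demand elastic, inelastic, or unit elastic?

inelastic

Arc ε ≈ -0.601.
|ε| = 0.60 < 1.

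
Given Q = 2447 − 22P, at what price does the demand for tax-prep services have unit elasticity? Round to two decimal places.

55.61

For linear demand Q = a − bP, ε = −bP/(a − bP). |ε| = 1 when bP = a − bP, i.e. P = a/(2b).
P = 2447/(2·22) = 2447/44 = 55.6136.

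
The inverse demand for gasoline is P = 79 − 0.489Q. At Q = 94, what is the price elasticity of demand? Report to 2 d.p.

-0.72

At Q = 94, P = 79 − 0.489(94) = 33.03.
dP/dQ = −0.489, so dQ/dP = 1/(−0.489) = -2.045.
ε = (dQ/dP)(P/Q) = (-2.045)(33.03/94).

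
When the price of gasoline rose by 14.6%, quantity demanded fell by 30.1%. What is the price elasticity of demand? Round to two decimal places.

-2.06

ε = %ΔQ / %ΔP = (-30.1)/(14.6) = -2.062.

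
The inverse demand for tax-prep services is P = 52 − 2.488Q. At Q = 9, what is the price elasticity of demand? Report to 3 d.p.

-1.322

At Q = 9, P = 52 − 2.488(9) = 29.61.
dP/dQ = −2.488, so dQ/dP = 1/(−2.488) = -0.402.
ε = (dQ/dP)(P/Q) = (-0.402)(29.61/9).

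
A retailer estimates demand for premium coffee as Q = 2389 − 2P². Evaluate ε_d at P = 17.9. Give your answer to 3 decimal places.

-0.733

At P = 17.9, Q = 1748.180.
dQ/dP = −4P = -71.600.
ε = (dQ/dP)(P/Q) = (-71.600)(17.9/1748.180).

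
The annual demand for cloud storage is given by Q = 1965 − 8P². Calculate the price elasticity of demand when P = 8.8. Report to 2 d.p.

-0.92

At P = 8.8, Q = 1345.480.
dQ/dP = −16P = -140.800.
ε = (dQ/dP)(P/Q) = (-140.800)(8.8/1345.480).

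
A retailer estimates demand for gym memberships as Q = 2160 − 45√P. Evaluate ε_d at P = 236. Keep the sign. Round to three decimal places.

At P = 236, Q = 1468.697.
dQ/dP = −45/(2√P) = -1.465.
ε = (dQ/dP)(P/Q) = (-1.465)(236/1468.697).
|ε| < 1, so demand is inelastic at this price.

-0.235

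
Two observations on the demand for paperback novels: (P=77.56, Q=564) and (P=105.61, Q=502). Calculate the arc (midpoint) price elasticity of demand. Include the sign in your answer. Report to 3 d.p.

ΔQ = 502 − 564 = -62; ΔP = 105.61 − 77.56 = 28.05.
Midpoints: P̄ = 91.59, Q̄ = 533.0.
ε = (ΔQ/ΔP)(P̄/Q̄) = (-62/28.05)(91.59/533.0).

-0.380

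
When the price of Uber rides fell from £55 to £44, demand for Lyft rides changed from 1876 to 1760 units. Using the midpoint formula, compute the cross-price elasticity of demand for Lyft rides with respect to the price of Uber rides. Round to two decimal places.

ΔQ_x = 1760 − 1876 = -116; ΔP_y = 44 − 55 = -11.
Midpoints: P̄_y = 49.50, Q̄_x = 1818.0.
ε_xy = (ΔQ_x/ΔP_y)(P̄_y/Q̄_x) = (-116/-11)(49.50/1818.0).
ε_xy > 0, so the goods are substitutes.

0.29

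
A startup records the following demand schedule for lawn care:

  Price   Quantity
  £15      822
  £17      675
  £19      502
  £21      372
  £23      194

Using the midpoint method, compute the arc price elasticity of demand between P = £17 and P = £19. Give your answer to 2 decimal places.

At P = 17, Q = 675; at P = 19, Q = 502.
ΔQ = -173, ΔP = 2. Midpoints: P̄ = 18.00, Q̄ = 588.5.
ε = (ΔQ/ΔP)(P̄/Q̄) = (-173/2)(18.00/588.5).

-2.65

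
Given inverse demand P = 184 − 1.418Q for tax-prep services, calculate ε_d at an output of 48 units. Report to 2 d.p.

-1.70

At Q = 48, P = 184 − 1.418(48) = 115.94.
dP/dQ = −1.418, so dQ/dP = 1/(−1.418) = -0.705.
ε = (dQ/dP)(P/Q) = (-0.705)(115.94/48).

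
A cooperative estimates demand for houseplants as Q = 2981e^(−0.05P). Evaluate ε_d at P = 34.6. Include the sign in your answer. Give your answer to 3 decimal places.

-1.730

At P = 34.6, Q = 528.485.
dQ/dP = −0.05·2981e^(−0.05P) = −0.05Q = -26.424.
ε = (dQ/dP)(P/Q) = (-26.424)(34.6/528.485).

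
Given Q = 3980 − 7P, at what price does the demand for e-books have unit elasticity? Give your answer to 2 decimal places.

For linear demand Q = a − bP, ε = −bP/(a − bP). |ε| = 1 when bP = a − bP, i.e. P = a/(2b).
P = 3980/(2·7) = 3980/14 = 284.2857.

284.29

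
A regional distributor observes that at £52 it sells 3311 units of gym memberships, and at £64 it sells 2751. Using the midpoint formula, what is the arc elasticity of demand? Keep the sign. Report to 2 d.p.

ΔQ = 2751 − 3311 = -560; ΔP = 64 − 52 = 12.
Midpoints: P̄ = 58.00, Q̄ = 3031.0.
ε = (ΔQ/ΔP)(P̄/Q̄) = (-560/12)(58.00/3031.0).

-0.89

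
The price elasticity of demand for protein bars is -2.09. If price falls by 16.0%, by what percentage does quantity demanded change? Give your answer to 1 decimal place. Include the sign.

33.4%

%ΔQ ≈ ε × %ΔP = (-2.09)(-16.0%) = 33.44%.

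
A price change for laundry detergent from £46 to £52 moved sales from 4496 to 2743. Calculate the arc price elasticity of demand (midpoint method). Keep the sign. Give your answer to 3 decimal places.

-3.955

ΔQ = 2743 − 4496 = -1753; ΔP = 52 − 46 = 6.
Midpoints: P̄ = 49.00, Q̄ = 3619.5.
ε = (ΔQ/ΔP)(P̄/Q̄) = (-1753/6)(49.00/3619.5).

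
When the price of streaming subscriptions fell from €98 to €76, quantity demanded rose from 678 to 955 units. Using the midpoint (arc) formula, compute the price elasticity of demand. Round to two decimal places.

ΔQ = 955 − 678 = 277; ΔP = 76 − 98 = -22.
Midpoints: P̄ = 87.00, Q̄ = 816.5.
ε = (ΔQ/ΔP)(P̄/Q̄) = (277/-22)(87.00/816.5).

-1.34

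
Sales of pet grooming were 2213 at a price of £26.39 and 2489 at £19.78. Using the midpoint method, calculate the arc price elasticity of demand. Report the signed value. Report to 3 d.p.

ΔQ = 2489 − 2213 = 276; ΔP = 19.78 − 26.39 = -6.61.
Midpoints: P̄ = 23.09, Q̄ = 2351.0.
ε = (ΔQ/ΔP)(P̄/Q̄) = (276/-6.61)(23.09/2351.0).

-0.410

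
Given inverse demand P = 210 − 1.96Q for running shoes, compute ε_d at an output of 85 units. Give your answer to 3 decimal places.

At Q = 85, P = 210 − 1.96(85) = 43.40.
dP/dQ = −1.96, so dQ/dP = 1/(−1.96) = -0.510.
ε = (dQ/dP)(P/Q) = (-0.510)(43.40/85).

-0.261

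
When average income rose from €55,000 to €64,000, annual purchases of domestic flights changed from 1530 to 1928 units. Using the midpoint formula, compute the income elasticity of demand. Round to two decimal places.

1.52

ΔQ = 398, ΔI = 9000. Midpoints: Ī = 59,500, Q̄ = 1729.0.
ε_I = (ΔQ/ΔI)(Ī/Q̄) = (398/9000)(59500/1729.0).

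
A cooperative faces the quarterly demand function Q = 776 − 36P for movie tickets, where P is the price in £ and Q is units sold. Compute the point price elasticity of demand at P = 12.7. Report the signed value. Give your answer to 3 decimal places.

-1.434

At P = 12.7, Q = 318.800.
dQ/dP = −36.
ε = (dQ/dP)(P/Q) = (-36)(12.7/318.800).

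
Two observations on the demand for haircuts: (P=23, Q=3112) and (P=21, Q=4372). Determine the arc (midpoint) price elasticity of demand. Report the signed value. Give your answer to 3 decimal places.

-3.704

ΔQ = 4372 − 3112 = 1260; ΔP = 21 − 23 = -2.
Midpoints: P̄ = 22.00, Q̄ = 3742.0.
ε = (ΔQ/ΔP)(P̄/Q̄) = (1260/-2)(22.00/3742.0).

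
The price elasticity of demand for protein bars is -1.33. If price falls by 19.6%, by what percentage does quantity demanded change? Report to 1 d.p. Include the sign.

%ΔQ ≈ ε × %ΔP = (-1.33)(-19.6%) = 26.07%.

26.1%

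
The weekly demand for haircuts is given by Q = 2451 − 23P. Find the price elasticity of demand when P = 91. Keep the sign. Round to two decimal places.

-5.85

At P = 91, Q = 358.
dQ/dP = −23.
ε = (dQ/dP)(P/Q) = (-23)(91/358).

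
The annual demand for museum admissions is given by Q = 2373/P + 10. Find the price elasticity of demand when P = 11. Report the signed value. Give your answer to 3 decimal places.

-0.956

At P = 11, Q = 225.727.
dQ/dP = −2373/P² = -19.612.
ε = (dQ/dP)(P/Q) = (-19.612)(11/225.727).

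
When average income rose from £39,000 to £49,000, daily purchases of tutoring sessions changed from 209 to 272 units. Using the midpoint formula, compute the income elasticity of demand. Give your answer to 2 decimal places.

1.15

ΔQ = 63, ΔI = 10000. Midpoints: Ī = 44,000, Q̄ = 240.5.
ε_I = (ΔQ/ΔI)(Ī/Q̄) = (63/10000)(44000/240.5).
ε_I > 0, so the good is normal.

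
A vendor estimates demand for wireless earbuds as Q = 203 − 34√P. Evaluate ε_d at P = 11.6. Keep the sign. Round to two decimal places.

-0.66

At P = 11.6, Q = 87.200.
dQ/dP = −34/(2√P) = -4.991.
ε = (dQ/dP)(P/Q) = (-4.991)(11.6/87.200).
|ε| < 1, so demand is inelastic at this price.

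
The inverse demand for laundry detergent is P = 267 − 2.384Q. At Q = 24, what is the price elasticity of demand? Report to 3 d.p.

-3.667

At Q = 24, P = 267 − 2.384(24) = 209.78.
dP/dQ = −2.384, so dQ/dP = 1/(−2.384) = -0.419.
ε = (dQ/dP)(P/Q) = (-0.419)(209.78/24).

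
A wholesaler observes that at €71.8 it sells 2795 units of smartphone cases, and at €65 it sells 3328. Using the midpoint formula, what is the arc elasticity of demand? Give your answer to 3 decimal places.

ΔQ = 3328 − 2795 = 533; ΔP = 65 − 71.8 = -6.8.
Midpoints: P̄ = 68.40, Q̄ = 3061.5.
ε = (ΔQ/ΔP)(P̄/Q̄) = (533/-6.8)(68.40/3061.5).

-1.751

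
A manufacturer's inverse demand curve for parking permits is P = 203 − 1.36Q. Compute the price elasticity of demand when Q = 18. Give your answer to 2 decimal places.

-7.29

At Q = 18, P = 203 − 1.36(18) = 178.52.
dP/dQ = −1.36, so dQ/dP = 1/(−1.36) = -0.735.
ε = (dQ/dP)(P/Q) = (-0.735)(178.52/18).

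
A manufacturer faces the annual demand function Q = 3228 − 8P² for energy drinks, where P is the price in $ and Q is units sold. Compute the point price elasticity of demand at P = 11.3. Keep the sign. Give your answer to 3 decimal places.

-0.926

At P = 11.3, Q = 2206.480.
dQ/dP = −16P = -180.800.
ε = (dQ/dP)(P/Q) = (-180.800)(11.3/2206.480).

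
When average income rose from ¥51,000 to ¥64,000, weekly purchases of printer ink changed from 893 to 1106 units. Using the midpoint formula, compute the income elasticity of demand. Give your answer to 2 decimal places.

ΔQ = 213, ΔI = 13000. Midpoints: Ī = 57,500, Q̄ = 999.5.
ε_I = (ΔQ/ΔI)(Ī/Q̄) = (213/13000)(57500/999.5).

0.94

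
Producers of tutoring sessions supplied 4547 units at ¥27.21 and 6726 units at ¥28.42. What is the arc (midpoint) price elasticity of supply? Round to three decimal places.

ΔQ = 6726 − 4547 = 2179; ΔP = 28.42 − 27.21 = 1.21.
Midpoints: P̄ = 27.82, Q̄ = 5636.5.
ε_s = (ΔQ/ΔP)(P̄/Q̄) = (2179/1.21)(27.82/5636.5).

8.887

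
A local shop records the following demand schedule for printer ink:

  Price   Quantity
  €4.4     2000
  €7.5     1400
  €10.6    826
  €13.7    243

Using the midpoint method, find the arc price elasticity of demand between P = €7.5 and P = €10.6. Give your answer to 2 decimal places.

At P = 7.5, Q = 1400; at P = 10.6, Q = 826.
ΔQ = -574, ΔP = 3.1. Midpoints: P̄ = 9.05, Q̄ = 1113.0.
ε = (ΔQ/ΔP)(P̄/Q̄) = (-574/3.1)(9.05/1113.0).

-1.51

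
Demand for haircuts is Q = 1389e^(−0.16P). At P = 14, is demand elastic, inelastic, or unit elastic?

Q = 147.871, dQ/dP = -23.659.
ε = (dQ/dP)(P/Q) ≈ -2.240.
|ε| = 2.24 > 1.

elastic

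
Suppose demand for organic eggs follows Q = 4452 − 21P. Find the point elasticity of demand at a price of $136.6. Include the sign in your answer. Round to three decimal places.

-1.812

At P = 136.6, Q = 1583.400.
dQ/dP = −21.
ε = (dQ/dP)(P/Q) = (-21)(136.6/1583.400).
|ε| > 1, so demand is elastic at this price.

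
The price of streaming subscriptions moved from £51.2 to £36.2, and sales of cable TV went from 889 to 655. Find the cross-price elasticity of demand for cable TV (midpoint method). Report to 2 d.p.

ΔQ_x = 655 − 889 = -234; ΔP_y = 36.2 − 51.2 = -15.
Midpoints: P̄_y = 43.70, Q̄_x = 772.0.
ε_xy = (ΔQ_x/ΔP_y)(P̄_y/Q̄_x) = (-234/-15)(43.70/772.0).

0.88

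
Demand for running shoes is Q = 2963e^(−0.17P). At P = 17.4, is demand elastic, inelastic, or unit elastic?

Q = 153.847, dQ/dP = -26.154.
ε = (dQ/dP)(P/Q) ≈ -2.958.
|ε| = 2.96 > 1.

elastic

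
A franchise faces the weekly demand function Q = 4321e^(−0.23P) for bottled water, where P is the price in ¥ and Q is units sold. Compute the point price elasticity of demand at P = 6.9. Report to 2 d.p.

-1.59

At P = 6.9, Q = 883.810.
dQ/dP = −0.23·4321e^(−0.23P) = −0.23Q = -203.276.
ε = (dQ/dP)(P/Q) = (-203.276)(6.9/883.810).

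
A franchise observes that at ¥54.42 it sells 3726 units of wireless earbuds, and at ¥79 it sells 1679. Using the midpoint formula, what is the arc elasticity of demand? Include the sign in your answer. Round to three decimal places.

-2.056

ΔQ = 1679 − 3726 = -2047; ΔP = 79 − 54.42 = 24.58.
Midpoints: P̄ = 66.71, Q̄ = 2702.5.
ε = (ΔQ/ΔP)(P̄/Q̄) = (-2047/24.58)(66.71/2702.5).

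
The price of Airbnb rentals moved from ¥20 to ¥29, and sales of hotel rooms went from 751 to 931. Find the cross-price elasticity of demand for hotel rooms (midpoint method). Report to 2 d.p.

ΔQ_x = 931 − 751 = 180; ΔP_y = 29 − 20 = 9.
Midpoints: P̄_y = 24.50, Q̄_x = 841.0.
ε_xy = (ΔQ_x/ΔP_y)(P̄_y/Q̄_x) = (180/9)(24.50/841.0).

0.58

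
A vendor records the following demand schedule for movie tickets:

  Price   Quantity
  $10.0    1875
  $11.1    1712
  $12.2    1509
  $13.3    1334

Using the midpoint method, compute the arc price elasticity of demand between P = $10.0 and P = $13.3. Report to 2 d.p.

-1.19

At P = 10.0, Q = 1875; at P = 13.3, Q = 1334.
ΔQ = -541, ΔP = 3.3. Midpoints: P̄ = 11.65, Q̄ = 1604.5.
ε = (ΔQ/ΔP)(P̄/Q̄) = (-541/3.3)(11.65/1604.5).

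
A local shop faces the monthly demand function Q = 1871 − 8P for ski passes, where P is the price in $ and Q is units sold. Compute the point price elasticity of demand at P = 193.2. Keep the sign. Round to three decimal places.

At P = 193.2, Q = 325.400.
dQ/dP = −8.
ε = (dQ/dP)(P/Q) = (-8)(193.2/325.400).

-4.750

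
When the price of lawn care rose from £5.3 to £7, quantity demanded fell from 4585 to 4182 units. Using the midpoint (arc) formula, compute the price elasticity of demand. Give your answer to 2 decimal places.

-0.33

ΔQ = 4182 − 4585 = -403; ΔP = 7 − 5.3 = 1.7.
Midpoints: P̄ = 6.15, Q̄ = 4383.5.
ε = (ΔQ/ΔP)(P̄/Q̄) = (-403/1.7)(6.15/4383.5).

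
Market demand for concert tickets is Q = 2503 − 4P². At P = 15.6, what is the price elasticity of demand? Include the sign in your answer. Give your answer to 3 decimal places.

At P = 15.6, Q = 1529.560.
dQ/dP = −8P = -124.800.
ε = (dQ/dP)(P/Q) = (-124.800)(15.6/1529.560).
|ε| > 1, so demand is elastic at this price.

-1.273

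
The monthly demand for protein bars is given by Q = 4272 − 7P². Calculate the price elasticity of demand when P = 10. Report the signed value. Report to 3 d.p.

-0.392

At P = 10, Q = 3572.
dQ/dP = −14P = -140.
ε = (dQ/dP)(P/Q) = (-140)(10/3572).
|ε| < 1, so demand is inelastic at this price.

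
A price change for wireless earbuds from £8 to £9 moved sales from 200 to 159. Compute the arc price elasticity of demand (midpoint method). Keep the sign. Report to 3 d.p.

ΔQ = 159 − 200 = -41; ΔP = 9 − 8 = 1.
Midpoints: P̄ = 8.50, Q̄ = 179.5.
ε = (ΔQ/ΔP)(P̄/Q̄) = (-41/1)(8.50/179.5).

-1.942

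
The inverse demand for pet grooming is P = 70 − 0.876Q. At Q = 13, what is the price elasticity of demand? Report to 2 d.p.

At Q = 13, P = 70 − 0.876(13) = 58.61.
dP/dQ = −0.876, so dQ/dP = 1/(−0.876) = -1.142.
ε = (dQ/dP)(P/Q) = (-1.142)(58.61/13).

-5.15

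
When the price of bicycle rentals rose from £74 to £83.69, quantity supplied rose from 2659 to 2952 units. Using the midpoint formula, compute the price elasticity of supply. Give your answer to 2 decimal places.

0.85

ΔQ = 2952 − 2659 = 293; ΔP = 83.69 − 74 = 9.69.
Midpoints: P̄ = 78.84, Q̄ = 2805.5.
ε_s = (ΔQ/ΔP)(P̄/Q̄) = (293/9.69)(78.84/2805.5).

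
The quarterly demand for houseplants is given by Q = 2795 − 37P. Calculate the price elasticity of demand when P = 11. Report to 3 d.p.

At P = 11, Q = 2388.
dQ/dP = −37.
ε = (dQ/dP)(P/Q) = (-37)(11/2388).

-0.170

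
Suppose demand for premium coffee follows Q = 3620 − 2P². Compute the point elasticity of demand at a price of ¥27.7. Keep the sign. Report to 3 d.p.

At P = 27.7, Q = 2085.420.
dQ/dP = −4P = -110.800.
ε = (dQ/dP)(P/Q) = (-110.800)(27.7/2085.420).
|ε| > 1, so demand is elastic at this price.

-1.472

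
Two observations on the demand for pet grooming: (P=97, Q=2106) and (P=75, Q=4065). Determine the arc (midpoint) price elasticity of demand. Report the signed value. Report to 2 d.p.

-2.48

ΔQ = 4065 − 2106 = 1959; ΔP = 75 − 97 = -22.
Midpoints: P̄ = 86.00, Q̄ = 3085.5.
ε = (ΔQ/ΔP)(P̄/Q̄) = (1959/-22)(86.00/3085.5).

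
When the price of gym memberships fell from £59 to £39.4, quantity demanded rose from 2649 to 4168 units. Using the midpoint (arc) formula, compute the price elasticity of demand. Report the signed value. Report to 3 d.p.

-1.119

ΔQ = 4168 − 2649 = 1519; ΔP = 39.4 − 59 = -19.6.
Midpoints: P̄ = 49.20, Q̄ = 3408.5.
ε = (ΔQ/ΔP)(P̄/Q̄) = (1519/-19.6)(49.20/3408.5).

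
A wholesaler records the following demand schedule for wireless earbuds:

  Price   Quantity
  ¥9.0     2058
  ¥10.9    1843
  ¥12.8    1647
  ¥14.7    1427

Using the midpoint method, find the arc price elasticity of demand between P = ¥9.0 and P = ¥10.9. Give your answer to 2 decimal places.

-0.58

At P = 9.0, Q = 2058; at P = 10.9, Q = 1843.
ΔQ = -215, ΔP = 1.9. Midpoints: P̄ = 9.95, Q̄ = 1950.5.
ε = (ΔQ/ΔP)(P̄/Q̄) = (-215/1.9)(9.95/1950.5).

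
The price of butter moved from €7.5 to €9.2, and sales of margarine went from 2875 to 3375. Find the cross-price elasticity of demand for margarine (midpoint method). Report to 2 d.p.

ΔQ_x = 3375 − 2875 = 500; ΔP_y = 9.2 − 7.5 = 1.7.
Midpoints: P̄_y = 8.35, Q̄_x = 3125.0.
ε_xy = (ΔQ_x/ΔP_y)(P̄_y/Q̄_x) = (500/1.7)(8.35/3125.0).

0.79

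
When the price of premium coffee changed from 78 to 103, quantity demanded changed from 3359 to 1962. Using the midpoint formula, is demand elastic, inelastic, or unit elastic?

elastic

Arc ε ≈ -1.901.
|ε| = 1.90 > 1.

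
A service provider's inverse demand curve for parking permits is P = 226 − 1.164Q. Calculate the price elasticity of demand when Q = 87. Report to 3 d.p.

-1.232

At Q = 87, P = 226 − 1.164(87) = 124.73.
dP/dQ = −1.164, so dQ/dP = 1/(−1.164) = -0.859.
ε = (dQ/dP)(P/Q) = (-0.859)(124.73/87).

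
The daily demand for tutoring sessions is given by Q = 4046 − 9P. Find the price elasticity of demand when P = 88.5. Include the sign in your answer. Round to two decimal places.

-0.25

At P = 88.5, Q = 3249.500.
dQ/dP = −9.
ε = (dQ/dP)(P/Q) = (-9)(88.5/3249.500).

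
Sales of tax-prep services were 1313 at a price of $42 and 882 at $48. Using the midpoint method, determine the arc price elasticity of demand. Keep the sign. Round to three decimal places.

ΔQ = 882 − 1313 = -431; ΔP = 48 − 42 = 6.
Midpoints: P̄ = 45.00, Q̄ = 1097.5.
ε = (ΔQ/ΔP)(P̄/Q̄) = (-431/6)(45.00/1097.5).

-2.945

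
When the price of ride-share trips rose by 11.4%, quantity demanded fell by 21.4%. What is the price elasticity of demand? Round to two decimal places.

ε = %ΔQ / %ΔP = (-21.4)/(11.4) = -1.877.

-1.88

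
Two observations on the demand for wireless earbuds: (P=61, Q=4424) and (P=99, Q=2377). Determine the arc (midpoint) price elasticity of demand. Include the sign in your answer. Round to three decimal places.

ΔQ = 2377 − 4424 = -2047; ΔP = 99 − 61 = 38.
Midpoints: P̄ = 80.00, Q̄ = 3400.5.
ε = (ΔQ/ΔP)(P̄/Q̄) = (-2047/38)(80.00/3400.5).

-1.267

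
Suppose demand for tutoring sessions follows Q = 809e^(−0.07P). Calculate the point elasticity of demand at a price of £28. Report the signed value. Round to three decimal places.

-1.960

At P = 28, Q = 113.954.
dQ/dP = −0.07·809e^(−0.07P) = −0.07Q = -7.977.
ε = (dQ/dP)(P/Q) = (-7.977)(28/113.954).
|ε| > 1, so demand is elastic at this price.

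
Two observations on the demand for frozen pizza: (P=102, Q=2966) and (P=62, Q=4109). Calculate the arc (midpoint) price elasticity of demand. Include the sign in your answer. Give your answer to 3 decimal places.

ΔQ = 4109 − 2966 = 1143; ΔP = 62 − 102 = -40.
Midpoints: P̄ = 82.00, Q̄ = 3537.5.
ε = (ΔQ/ΔP)(P̄/Q̄) = (1143/-40)(82.00/3537.5).

-0.662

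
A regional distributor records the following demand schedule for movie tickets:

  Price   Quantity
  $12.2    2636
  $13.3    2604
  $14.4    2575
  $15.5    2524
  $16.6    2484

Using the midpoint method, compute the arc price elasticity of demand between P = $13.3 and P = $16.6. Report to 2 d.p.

At P = 13.3, Q = 2604; at P = 16.6, Q = 2484.
ΔQ = -120, ΔP = 3.3. Midpoints: P̄ = 14.95, Q̄ = 2544.0.
ε = (ΔQ/ΔP)(P̄/Q̄) = (-120/3.3)(14.95/2544.0).

-0.21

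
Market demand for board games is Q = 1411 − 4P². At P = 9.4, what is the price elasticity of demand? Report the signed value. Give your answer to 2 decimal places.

At P = 9.4, Q = 1057.560.
dQ/dP = −8P = -75.200.
ε = (dQ/dP)(P/Q) = (-75.200)(9.4/1057.560).
|ε| < 1, so demand is inelastic at this price.

-0.67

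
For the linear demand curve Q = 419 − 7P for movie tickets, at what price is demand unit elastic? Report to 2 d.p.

For linear demand Q = a − bP, ε = −bP/(a − bP). |ε| = 1 when bP = a − bP, i.e. P = a/(2b).
P = 419/(2·7) = 419/14 = 29.9286.

29.93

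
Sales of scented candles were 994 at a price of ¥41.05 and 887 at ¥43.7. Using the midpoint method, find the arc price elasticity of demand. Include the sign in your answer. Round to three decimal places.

-1.819

ΔQ = 887 − 994 = -107; ΔP = 43.7 − 41.05 = 2.65.
Midpoints: P̄ = 42.38, Q̄ = 940.5.
ε = (ΔQ/ΔP)(P̄/Q̄) = (-107/2.65)(42.38/940.5).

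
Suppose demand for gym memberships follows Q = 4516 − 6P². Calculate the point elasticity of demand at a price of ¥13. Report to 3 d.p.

At P = 13, Q = 3502.
dQ/dP = −12P = -156.
ε = (dQ/dP)(P/Q) = (-156)(13/3502).

-0.579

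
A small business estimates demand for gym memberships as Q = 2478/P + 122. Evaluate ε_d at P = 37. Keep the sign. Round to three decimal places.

At P = 37, Q = 188.973.
dQ/dP = −2478/P² = -1.810.
ε = (dQ/dP)(P/Q) = (-1.810)(37/188.973).

-0.354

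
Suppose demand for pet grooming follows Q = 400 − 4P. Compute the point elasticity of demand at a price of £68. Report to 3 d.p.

At P = 68, Q = 128.
dQ/dP = −4.
ε = (dQ/dP)(P/Q) = (-4)(68/128).
|ε| > 1, so demand is elastic at this price.

-2.125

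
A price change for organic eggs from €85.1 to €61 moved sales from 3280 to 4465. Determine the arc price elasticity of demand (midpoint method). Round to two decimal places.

-0.93

ΔQ = 4465 − 3280 = 1185; ΔP = 61 − 85.1 = -24.1.
Midpoints: P̄ = 73.05, Q̄ = 3872.5.
ε = (ΔQ/ΔP)(P̄/Q̄) = (1185/-24.1)(73.05/3872.5).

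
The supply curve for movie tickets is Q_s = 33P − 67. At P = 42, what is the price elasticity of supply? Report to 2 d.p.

1.05

At P = 42, Q_s = 1319.
dQ_s/dP = 33.
ε_s = (dQ_s/dP)(P/Q_s) = (33)(42/1319).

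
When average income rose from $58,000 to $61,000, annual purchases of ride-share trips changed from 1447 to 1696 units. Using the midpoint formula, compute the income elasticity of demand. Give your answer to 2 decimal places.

ΔQ = 249, ΔI = 3000. Midpoints: Ī = 59,500, Q̄ = 1571.5.
ε_I = (ΔQ/ΔI)(Ī/Q̄) = (249/3000)(59500/1571.5).
ε_I > 0, so the good is normal.

3.14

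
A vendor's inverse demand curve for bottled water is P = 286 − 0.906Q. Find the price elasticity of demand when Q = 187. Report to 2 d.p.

-0.69

At Q = 187, P = 286 − 0.906(187) = 116.58.
dP/dQ = −0.906, so dQ/dP = 1/(−0.906) = -1.104.
ε = (dQ/dP)(P/Q) = (-1.104)(116.58/187).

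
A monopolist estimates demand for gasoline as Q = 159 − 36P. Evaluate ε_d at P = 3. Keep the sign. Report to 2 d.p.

-2.12

At P = 3, Q = 51.
dQ/dP = −36.
ε = (dQ/dP)(P/Q) = (-36)(3/51).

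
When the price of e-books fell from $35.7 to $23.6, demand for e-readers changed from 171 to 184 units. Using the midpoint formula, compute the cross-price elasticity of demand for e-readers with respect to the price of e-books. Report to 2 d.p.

-0.18

ΔQ_x = 184 − 171 = 13; ΔP_y = 23.6 − 35.7 = -12.1.
Midpoints: P̄_y = 29.65, Q̄_x = 177.5.
ε_xy = (ΔQ_x/ΔP_y)(P̄_y/Q̄_x) = (13/-12.1)(29.65/177.5).
ε_xy < 0, so the goods are complements.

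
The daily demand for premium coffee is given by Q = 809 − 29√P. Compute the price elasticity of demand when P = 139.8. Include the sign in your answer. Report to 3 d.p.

-0.368

At P = 139.8, Q = 466.113.
dQ/dP = −29/(2√P) = -1.226.
ε = (dQ/dP)(P/Q) = (-1.226)(139.8/466.113).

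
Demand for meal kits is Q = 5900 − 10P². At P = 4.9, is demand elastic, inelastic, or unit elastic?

inelastic

Q = 5659.900, dQ/dP = -98.
ε = (dQ/dP)(P/Q) ≈ -0.085.
|ε| = 0.08 < 1.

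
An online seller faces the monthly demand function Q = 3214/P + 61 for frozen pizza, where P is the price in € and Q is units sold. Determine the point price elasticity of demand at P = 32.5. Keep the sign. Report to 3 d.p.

At P = 32.5, Q = 159.892.
dQ/dP = −3214/P² = -3.043.
ε = (dQ/dP)(P/Q) = (-3.043)(32.5/159.892).

-0.618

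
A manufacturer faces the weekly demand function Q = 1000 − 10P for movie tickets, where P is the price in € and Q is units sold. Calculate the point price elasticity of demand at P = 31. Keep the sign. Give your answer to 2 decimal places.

-0.45

At P = 31, Q = 690.
dQ/dP = −10.
ε = (dQ/dP)(P/Q) = (-10)(31/690).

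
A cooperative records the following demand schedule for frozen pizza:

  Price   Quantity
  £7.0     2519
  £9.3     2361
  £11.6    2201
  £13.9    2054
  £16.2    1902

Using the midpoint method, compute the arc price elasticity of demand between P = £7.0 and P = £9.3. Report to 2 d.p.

-0.23

At P = 7.0, Q = 2519; at P = 9.3, Q = 2361.
ΔQ = -158, ΔP = 2.3. Midpoints: P̄ = 8.15, Q̄ = 2440.0.
ε = (ΔQ/ΔP)(P̄/Q̄) = (-158/2.3)(8.15/2440.0).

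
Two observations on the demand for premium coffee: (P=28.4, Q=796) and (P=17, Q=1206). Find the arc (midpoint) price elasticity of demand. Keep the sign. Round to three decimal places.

ΔQ = 1206 − 796 = 410; ΔP = 17 − 28.4 = -11.4.
Midpoints: P̄ = 22.70, Q̄ = 1001.0.
ε = (ΔQ/ΔP)(P̄/Q̄) = (410/-11.4)(22.70/1001.0).

-0.816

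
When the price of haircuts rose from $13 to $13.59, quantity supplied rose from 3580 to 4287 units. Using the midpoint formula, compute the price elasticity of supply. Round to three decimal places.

4.050

ΔQ = 4287 − 3580 = 707; ΔP = 13.59 − 13 = 0.59.
Midpoints: P̄ = 13.29, Q̄ = 3933.5.
ε_s = (ΔQ/ΔP)(P̄/Q̄) = (707/0.59)(13.29/3933.5).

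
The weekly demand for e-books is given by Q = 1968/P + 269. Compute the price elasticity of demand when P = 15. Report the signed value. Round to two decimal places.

At P = 15, Q = 400.200.
dQ/dP = −1968/P² = -8.747.
ε = (dQ/dP)(P/Q) = (-8.747)(15/400.200).

-0.33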